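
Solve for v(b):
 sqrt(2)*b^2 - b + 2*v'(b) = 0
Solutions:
 v(b) = C1 - sqrt(2)*b^3/6 + b^2/4


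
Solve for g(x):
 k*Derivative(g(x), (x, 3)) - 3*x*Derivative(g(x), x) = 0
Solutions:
 g(x) = C1 + Integral(C2*airyai(3^(1/3)*x*(1/k)^(1/3)) + C3*airybi(3^(1/3)*x*(1/k)^(1/3)), x)


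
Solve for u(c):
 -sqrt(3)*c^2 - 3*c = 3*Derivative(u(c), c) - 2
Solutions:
 u(c) = C1 - sqrt(3)*c^3/9 - c^2/2 + 2*c/3


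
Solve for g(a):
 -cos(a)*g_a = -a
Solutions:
 g(a) = C1 + Integral(a/cos(a), a)


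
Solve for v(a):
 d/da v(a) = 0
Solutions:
 v(a) = C1


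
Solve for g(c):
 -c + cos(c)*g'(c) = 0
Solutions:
 g(c) = C1 + Integral(c/cos(c), c)


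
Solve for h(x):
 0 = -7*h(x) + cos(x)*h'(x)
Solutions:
 h(x) = C1*sqrt(sin(x) + 1)*(sin(x)^3 + 3*sin(x)^2 + 3*sin(x) + 1)/(sqrt(sin(x) - 1)*(sin(x)^3 - 3*sin(x)^2 + 3*sin(x) - 1))


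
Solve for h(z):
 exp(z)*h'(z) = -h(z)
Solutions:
 h(z) = C1*exp(exp(-z))


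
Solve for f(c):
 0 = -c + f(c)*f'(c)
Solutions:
 f(c) = -sqrt(C1 + c^2)
 f(c) = sqrt(C1 + c^2)


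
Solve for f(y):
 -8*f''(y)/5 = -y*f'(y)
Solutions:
 f(y) = C1 + C2*erfi(sqrt(5)*y/4)


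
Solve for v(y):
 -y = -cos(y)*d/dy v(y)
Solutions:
 v(y) = C1 + Integral(y/cos(y), y)


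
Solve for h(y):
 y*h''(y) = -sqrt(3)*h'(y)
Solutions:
 h(y) = C1 + C2*y^(1 - sqrt(3))


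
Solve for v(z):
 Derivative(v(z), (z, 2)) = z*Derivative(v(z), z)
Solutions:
 v(z) = C1 + C2*erfi(sqrt(2)*z/2)


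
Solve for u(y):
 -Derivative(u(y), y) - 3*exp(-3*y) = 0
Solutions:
 u(y) = C1 + exp(-3*y)


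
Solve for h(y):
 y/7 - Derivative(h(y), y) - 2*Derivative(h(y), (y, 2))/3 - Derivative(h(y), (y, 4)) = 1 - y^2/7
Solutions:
 h(y) = C1 + C2*exp(2^(1/3)*y*(-4/(27 + sqrt(761))^(1/3) + 2^(1/3)*(27 + sqrt(761))^(1/3))/12)*sin(2^(1/3)*sqrt(3)*y*(4/(27 + sqrt(761))^(1/3) + 2^(1/3)*(27 + sqrt(761))^(1/3))/12) + C3*exp(2^(1/3)*y*(-4/(27 + sqrt(761))^(1/3) + 2^(1/3)*(27 + sqrt(761))^(1/3))/12)*cos(2^(1/3)*sqrt(3)*y*(4/(27 + sqrt(761))^(1/3) + 2^(1/3)*(27 + sqrt(761))^(1/3))/12) + C4*exp(-2^(1/3)*y*(-4/(27 + sqrt(761))^(1/3) + 2^(1/3)*(27 + sqrt(761))^(1/3))/6) + y^3/21 - y^2/42 - 61*y/63


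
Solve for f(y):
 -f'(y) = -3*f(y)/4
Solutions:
 f(y) = C1*exp(3*y/4)


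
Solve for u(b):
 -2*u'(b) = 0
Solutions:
 u(b) = C1


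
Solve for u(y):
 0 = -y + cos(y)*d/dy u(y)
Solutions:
 u(y) = C1 + Integral(y/cos(y), y)


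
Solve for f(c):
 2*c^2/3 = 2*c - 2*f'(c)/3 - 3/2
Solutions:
 f(c) = C1 - c^3/3 + 3*c^2/2 - 9*c/4


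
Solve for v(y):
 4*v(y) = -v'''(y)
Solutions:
 v(y) = C3*exp(-2^(2/3)*y) + (C1*sin(2^(2/3)*sqrt(3)*y/2) + C2*cos(2^(2/3)*sqrt(3)*y/2))*exp(2^(2/3)*y/2)


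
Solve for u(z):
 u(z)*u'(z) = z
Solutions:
 u(z) = -sqrt(C1 + z^2)
 u(z) = sqrt(C1 + z^2)


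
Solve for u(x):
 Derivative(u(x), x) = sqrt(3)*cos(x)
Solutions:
 u(x) = C1 + sqrt(3)*sin(x)


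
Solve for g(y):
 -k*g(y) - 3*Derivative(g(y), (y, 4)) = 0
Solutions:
 g(y) = C1*exp(-3^(3/4)*y*(-k)^(1/4)/3) + C2*exp(3^(3/4)*y*(-k)^(1/4)/3) + C3*exp(-3^(3/4)*I*y*(-k)^(1/4)/3) + C4*exp(3^(3/4)*I*y*(-k)^(1/4)/3)


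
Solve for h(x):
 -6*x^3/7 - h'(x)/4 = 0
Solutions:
 h(x) = C1 - 6*x^4/7


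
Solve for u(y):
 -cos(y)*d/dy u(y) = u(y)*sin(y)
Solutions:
 u(y) = C1*cos(y)


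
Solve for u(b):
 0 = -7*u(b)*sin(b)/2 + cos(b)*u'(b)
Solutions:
 u(b) = C1/cos(b)^(7/2)


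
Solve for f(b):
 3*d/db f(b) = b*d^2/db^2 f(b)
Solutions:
 f(b) = C1 + C2*b^4


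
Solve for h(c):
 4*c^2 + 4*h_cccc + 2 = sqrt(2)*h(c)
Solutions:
 h(c) = C1*exp(-2^(5/8)*c/2) + C2*exp(2^(5/8)*c/2) + C3*sin(2^(5/8)*c/2) + C4*cos(2^(5/8)*c/2) + 2*sqrt(2)*c^2 + sqrt(2)


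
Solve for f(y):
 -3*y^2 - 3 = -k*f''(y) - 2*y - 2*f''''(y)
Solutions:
 f(y) = C1 + C2*y + C3*exp(-sqrt(2)*y*sqrt(-k)/2) + C4*exp(sqrt(2)*y*sqrt(-k)/2) + y^4/(4*k) - y^3/(3*k) + y^2*(3/2 - 6/k)/k


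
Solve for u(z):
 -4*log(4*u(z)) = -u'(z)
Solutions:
 -Integral(1/(log(_y) + 2*log(2)), (_y, u(z)))/4 = C1 - z


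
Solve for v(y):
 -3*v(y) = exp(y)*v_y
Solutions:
 v(y) = C1*exp(3*exp(-y))


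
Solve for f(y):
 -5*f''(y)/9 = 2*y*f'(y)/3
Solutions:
 f(y) = C1 + C2*erf(sqrt(15)*y/5)


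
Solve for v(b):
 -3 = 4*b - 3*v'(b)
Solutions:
 v(b) = C1 + 2*b^2/3 + b


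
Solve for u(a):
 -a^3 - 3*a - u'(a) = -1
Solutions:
 u(a) = C1 - a^4/4 - 3*a^2/2 + a


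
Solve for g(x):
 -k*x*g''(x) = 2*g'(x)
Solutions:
 g(x) = C1 + x^(((re(k) - 2)*re(k) + im(k)^2)/(re(k)^2 + im(k)^2))*(C2*sin(2*log(x)*Abs(im(k))/(re(k)^2 + im(k)^2)) + C3*cos(2*log(x)*im(k)/(re(k)^2 + im(k)^2)))


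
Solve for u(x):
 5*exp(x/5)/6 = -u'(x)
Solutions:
 u(x) = C1 - 25*exp(x/5)/6


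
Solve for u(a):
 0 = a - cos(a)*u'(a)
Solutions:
 u(a) = C1 + Integral(a/cos(a), a)


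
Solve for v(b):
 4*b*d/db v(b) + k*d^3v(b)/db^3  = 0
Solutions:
 v(b) = C1 + Integral(C2*airyai(2^(2/3)*b*(-1/k)^(1/3)) + C3*airybi(2^(2/3)*b*(-1/k)^(1/3)), b)


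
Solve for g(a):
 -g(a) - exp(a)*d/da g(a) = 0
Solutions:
 g(a) = C1*exp(exp(-a))


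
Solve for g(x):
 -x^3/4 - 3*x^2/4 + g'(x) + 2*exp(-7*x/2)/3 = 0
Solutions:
 g(x) = C1 + x^4/16 + x^3/4 + 4*exp(-7*x/2)/21


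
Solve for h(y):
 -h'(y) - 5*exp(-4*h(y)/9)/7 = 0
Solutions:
 h(y) = 9*log(-I*(C1 - 20*y/63)^(1/4))
 h(y) = 9*log(I*(C1 - 20*y/63)^(1/4))
 h(y) = 9*log(-(C1 - 20*y/63)^(1/4))
 h(y) = 9*log(C1 - 20*y/63)/4


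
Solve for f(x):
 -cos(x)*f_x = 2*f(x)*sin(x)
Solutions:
 f(x) = C1*cos(x)^2


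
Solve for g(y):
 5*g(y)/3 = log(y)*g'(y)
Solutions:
 g(y) = C1*exp(5*li(y)/3)


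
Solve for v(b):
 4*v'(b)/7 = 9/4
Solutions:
 v(b) = C1 + 63*b/16


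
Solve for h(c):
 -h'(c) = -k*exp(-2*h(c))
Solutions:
 h(c) = log(-sqrt(C1 + 2*c*k))
 h(c) = log(C1 + 2*c*k)/2


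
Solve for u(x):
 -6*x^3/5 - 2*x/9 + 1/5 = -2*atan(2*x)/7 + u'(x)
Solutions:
 u(x) = C1 - 3*x^4/10 - x^2/9 + 2*x*atan(2*x)/7 + x/5 - log(4*x^2 + 1)/14


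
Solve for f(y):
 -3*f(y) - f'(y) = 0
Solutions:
 f(y) = C1*exp(-3*y)


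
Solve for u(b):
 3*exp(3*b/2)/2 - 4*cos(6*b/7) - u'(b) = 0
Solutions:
 u(b) = C1 + exp(3*b/2) - 14*sin(6*b/7)/3


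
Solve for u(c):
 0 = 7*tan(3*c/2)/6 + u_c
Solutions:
 u(c) = C1 + 7*log(cos(3*c/2))/9


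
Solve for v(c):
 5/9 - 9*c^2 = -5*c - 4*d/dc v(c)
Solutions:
 v(c) = C1 + 3*c^3/4 - 5*c^2/8 - 5*c/36


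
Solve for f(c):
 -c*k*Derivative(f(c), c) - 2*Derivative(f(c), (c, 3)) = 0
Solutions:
 f(c) = C1 + Integral(C2*airyai(2^(2/3)*c*(-k)^(1/3)/2) + C3*airybi(2^(2/3)*c*(-k)^(1/3)/2), c)


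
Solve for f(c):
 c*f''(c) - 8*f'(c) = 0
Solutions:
 f(c) = C1 + C2*c^9


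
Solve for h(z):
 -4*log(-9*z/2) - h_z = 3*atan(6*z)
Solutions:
 h(z) = C1 - 4*z*log(-z) - 3*z*atan(6*z) - 8*z*log(3) + 4*z*log(2) + 4*z + log(36*z^2 + 1)/4


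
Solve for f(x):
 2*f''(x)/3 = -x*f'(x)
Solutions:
 f(x) = C1 + C2*erf(sqrt(3)*x/2)


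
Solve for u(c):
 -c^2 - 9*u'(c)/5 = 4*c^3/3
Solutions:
 u(c) = C1 - 5*c^4/27 - 5*c^3/27


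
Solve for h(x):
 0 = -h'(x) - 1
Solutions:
 h(x) = C1 - x


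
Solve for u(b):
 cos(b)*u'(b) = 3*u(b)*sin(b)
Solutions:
 u(b) = C1/cos(b)^3


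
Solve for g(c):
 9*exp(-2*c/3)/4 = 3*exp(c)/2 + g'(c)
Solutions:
 g(c) = C1 - 3*exp(c)/2 - 27*exp(-2*c/3)/8


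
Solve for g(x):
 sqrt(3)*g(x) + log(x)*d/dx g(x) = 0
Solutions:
 g(x) = C1*exp(-sqrt(3)*li(x))


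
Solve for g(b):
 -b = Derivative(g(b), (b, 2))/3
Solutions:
 g(b) = C1 + C2*b - b^3/2


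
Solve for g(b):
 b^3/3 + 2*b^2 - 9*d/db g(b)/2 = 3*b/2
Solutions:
 g(b) = C1 + b^4/54 + 4*b^3/27 - b^2/6


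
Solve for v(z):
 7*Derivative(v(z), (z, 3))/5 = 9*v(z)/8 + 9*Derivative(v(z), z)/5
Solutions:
 v(z) = C1*exp(-z*(8*3^(2/3)*98^(1/3)/(sqrt(5649) + 105)^(1/3) + 84^(1/3)*(sqrt(5649) + 105)^(1/3))/56)*sin(3^(1/6)*z*(-28^(1/3)*3^(2/3)*(sqrt(5649) + 105)^(1/3) + 24*98^(1/3)/(sqrt(5649) + 105)^(1/3))/56) + C2*exp(-z*(8*3^(2/3)*98^(1/3)/(sqrt(5649) + 105)^(1/3) + 84^(1/3)*(sqrt(5649) + 105)^(1/3))/56)*cos(3^(1/6)*z*(-28^(1/3)*3^(2/3)*(sqrt(5649) + 105)^(1/3) + 24*98^(1/3)/(sqrt(5649) + 105)^(1/3))/56) + C3*exp(z*(8*3^(2/3)*98^(1/3)/(sqrt(5649) + 105)^(1/3) + 84^(1/3)*(sqrt(5649) + 105)^(1/3))/28)


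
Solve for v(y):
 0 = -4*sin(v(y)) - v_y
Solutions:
 v(y) = -acos((-C1 - exp(8*y))/(C1 - exp(8*y))) + 2*pi
 v(y) = acos((-C1 - exp(8*y))/(C1 - exp(8*y)))


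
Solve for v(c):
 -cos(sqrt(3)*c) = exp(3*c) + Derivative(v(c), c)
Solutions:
 v(c) = C1 - exp(3*c)/3 - sqrt(3)*sin(sqrt(3)*c)/3


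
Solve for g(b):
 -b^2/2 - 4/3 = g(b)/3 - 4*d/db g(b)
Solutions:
 g(b) = C1*exp(b/12) - 3*b^2/2 - 36*b - 436


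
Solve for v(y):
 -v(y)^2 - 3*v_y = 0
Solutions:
 v(y) = 3/(C1 + y)


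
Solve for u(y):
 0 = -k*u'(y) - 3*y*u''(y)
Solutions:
 u(y) = C1 + y^(1 - re(k)/3)*(C2*sin(log(y)*Abs(im(k))/3) + C3*cos(log(y)*im(k)/3))


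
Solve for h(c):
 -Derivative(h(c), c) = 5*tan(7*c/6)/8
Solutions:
 h(c) = C1 + 15*log(cos(7*c/6))/28


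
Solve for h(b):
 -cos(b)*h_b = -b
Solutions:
 h(b) = C1 + Integral(b/cos(b), b)


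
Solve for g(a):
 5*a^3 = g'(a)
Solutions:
 g(a) = C1 + 5*a^4/4


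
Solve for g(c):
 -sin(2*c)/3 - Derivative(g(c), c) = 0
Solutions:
 g(c) = C1 + cos(2*c)/6


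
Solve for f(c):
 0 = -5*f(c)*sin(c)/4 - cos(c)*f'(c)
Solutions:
 f(c) = C1*cos(c)^(5/4)


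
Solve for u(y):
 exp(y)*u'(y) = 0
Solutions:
 u(y) = C1


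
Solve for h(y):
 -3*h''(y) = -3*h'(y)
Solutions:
 h(y) = C1 + C2*exp(y)


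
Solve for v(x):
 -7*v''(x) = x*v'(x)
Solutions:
 v(x) = C1 + C2*erf(sqrt(14)*x/14)


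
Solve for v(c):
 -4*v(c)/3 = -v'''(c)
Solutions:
 v(c) = C3*exp(6^(2/3)*c/3) + (C1*sin(2^(2/3)*3^(1/6)*c/2) + C2*cos(2^(2/3)*3^(1/6)*c/2))*exp(-6^(2/3)*c/6)


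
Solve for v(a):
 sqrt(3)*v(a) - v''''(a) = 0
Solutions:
 v(a) = C1*exp(-3^(1/8)*a) + C2*exp(3^(1/8)*a) + C3*sin(3^(1/8)*a) + C4*cos(3^(1/8)*a)


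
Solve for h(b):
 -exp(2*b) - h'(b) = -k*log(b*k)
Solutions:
 h(b) = C1 + b*k*log(b*k) - b*k - exp(2*b)/2


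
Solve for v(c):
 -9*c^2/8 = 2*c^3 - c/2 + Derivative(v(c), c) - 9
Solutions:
 v(c) = C1 - c^4/2 - 3*c^3/8 + c^2/4 + 9*c


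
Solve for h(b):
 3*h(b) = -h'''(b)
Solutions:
 h(b) = C3*exp(-3^(1/3)*b) + (C1*sin(3^(5/6)*b/2) + C2*cos(3^(5/6)*b/2))*exp(3^(1/3)*b/2)


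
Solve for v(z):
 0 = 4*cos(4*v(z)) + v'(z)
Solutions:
 v(z) = -asin((C1 + exp(32*z))/(C1 - exp(32*z)))/4 + pi/4
 v(z) = asin((C1 + exp(32*z))/(C1 - exp(32*z)))/4


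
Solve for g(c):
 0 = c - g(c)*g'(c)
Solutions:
 g(c) = -sqrt(C1 + c^2)
 g(c) = sqrt(C1 + c^2)


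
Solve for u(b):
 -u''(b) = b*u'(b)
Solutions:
 u(b) = C1 + C2*erf(sqrt(2)*b/2)


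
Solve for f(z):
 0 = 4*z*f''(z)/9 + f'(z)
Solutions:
 f(z) = C1 + C2/z^(5/4)


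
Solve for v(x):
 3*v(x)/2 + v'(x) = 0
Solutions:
 v(x) = C1*exp(-3*x/2)


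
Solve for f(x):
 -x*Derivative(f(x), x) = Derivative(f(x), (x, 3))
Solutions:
 f(x) = C1 + Integral(C2*airyai(-x) + C3*airybi(-x), x)


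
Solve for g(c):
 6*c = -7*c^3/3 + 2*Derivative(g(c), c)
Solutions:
 g(c) = C1 + 7*c^4/24 + 3*c^2/2


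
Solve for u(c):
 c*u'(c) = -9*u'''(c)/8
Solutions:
 u(c) = C1 + Integral(C2*airyai(-2*3^(1/3)*c/3) + C3*airybi(-2*3^(1/3)*c/3), c)


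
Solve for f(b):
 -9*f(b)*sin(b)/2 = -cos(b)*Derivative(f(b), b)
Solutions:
 f(b) = C1/cos(b)^(9/2)


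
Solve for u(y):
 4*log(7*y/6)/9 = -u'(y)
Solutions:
 u(y) = C1 - 4*y*log(y)/9 - 4*y*log(7)/9 + 4*y/9 + 4*y*log(6)/9


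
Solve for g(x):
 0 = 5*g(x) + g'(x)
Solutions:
 g(x) = C1*exp(-5*x)


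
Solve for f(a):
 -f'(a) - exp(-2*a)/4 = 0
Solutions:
 f(a) = C1 + exp(-2*a)/8


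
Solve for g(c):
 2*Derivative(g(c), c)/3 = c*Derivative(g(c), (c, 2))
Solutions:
 g(c) = C1 + C2*c^(5/3)


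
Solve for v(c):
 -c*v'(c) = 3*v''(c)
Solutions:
 v(c) = C1 + C2*erf(sqrt(6)*c/6)


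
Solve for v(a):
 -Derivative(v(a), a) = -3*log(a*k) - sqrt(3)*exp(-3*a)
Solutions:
 v(a) = C1 + 3*a*log(a*k) - 3*a - sqrt(3)*exp(-3*a)/3


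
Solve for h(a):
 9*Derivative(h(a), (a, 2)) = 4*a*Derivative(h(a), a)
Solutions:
 h(a) = C1 + C2*erfi(sqrt(2)*a/3)


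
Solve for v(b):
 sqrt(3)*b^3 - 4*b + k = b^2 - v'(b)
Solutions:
 v(b) = C1 - sqrt(3)*b^4/4 + b^3/3 + 2*b^2 - b*k


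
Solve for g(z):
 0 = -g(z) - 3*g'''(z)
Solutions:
 g(z) = C3*exp(-3^(2/3)*z/3) + (C1*sin(3^(1/6)*z/2) + C2*cos(3^(1/6)*z/2))*exp(3^(2/3)*z/6)


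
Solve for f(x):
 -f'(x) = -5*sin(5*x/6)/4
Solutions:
 f(x) = C1 - 3*cos(5*x/6)/2


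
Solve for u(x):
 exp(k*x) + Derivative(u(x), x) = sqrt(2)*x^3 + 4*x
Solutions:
 u(x) = C1 + sqrt(2)*x^4/4 + 2*x^2 - exp(k*x)/k


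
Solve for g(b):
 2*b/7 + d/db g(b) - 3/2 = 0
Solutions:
 g(b) = C1 - b^2/7 + 3*b/2


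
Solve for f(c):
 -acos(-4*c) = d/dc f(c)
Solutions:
 f(c) = C1 - c*acos(-4*c) - sqrt(1 - 16*c^2)/4


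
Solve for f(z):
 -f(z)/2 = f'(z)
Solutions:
 f(z) = C1*exp(-z/2)


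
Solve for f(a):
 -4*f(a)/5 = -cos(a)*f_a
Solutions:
 f(a) = C1*(sin(a) + 1)^(2/5)/(sin(a) - 1)^(2/5)


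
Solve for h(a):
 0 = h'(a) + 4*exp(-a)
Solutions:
 h(a) = C1 + 4*exp(-a)


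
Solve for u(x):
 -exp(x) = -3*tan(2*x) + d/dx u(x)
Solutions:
 u(x) = C1 - exp(x) - 3*log(cos(2*x))/2


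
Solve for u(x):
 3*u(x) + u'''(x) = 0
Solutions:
 u(x) = C3*exp(-3^(1/3)*x) + (C1*sin(3^(5/6)*x/2) + C2*cos(3^(5/6)*x/2))*exp(3^(1/3)*x/2)


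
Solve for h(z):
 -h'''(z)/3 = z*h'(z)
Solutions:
 h(z) = C1 + Integral(C2*airyai(-3^(1/3)*z) + C3*airybi(-3^(1/3)*z), z)


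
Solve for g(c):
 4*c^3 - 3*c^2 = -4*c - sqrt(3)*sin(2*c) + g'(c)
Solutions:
 g(c) = C1 + c^4 - c^3 + 2*c^2 - sqrt(3)*cos(2*c)/2


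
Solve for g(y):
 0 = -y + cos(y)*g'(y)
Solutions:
 g(y) = C1 + Integral(y/cos(y), y)


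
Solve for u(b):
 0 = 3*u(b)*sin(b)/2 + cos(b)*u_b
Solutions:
 u(b) = C1*cos(b)^(3/2)


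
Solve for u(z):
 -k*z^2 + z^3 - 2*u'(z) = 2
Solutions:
 u(z) = C1 - k*z^3/6 + z^4/8 - z


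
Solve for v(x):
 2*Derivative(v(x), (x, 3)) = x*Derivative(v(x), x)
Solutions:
 v(x) = C1 + Integral(C2*airyai(2^(2/3)*x/2) + C3*airybi(2^(2/3)*x/2), x)


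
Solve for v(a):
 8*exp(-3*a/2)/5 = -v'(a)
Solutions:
 v(a) = C1 + 16*exp(-3*a/2)/15


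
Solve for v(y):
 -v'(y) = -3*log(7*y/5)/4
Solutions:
 v(y) = C1 + 3*y*log(y)/4 - 3*y*log(5)/4 - 3*y/4 + 3*y*log(7)/4


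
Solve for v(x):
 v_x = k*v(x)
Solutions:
 v(x) = C1*exp(k*x)


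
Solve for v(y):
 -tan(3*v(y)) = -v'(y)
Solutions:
 v(y) = -asin(C1*exp(3*y))/3 + pi/3
 v(y) = asin(C1*exp(3*y))/3


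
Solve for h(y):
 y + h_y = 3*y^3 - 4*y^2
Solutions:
 h(y) = C1 + 3*y^4/4 - 4*y^3/3 - y^2/2


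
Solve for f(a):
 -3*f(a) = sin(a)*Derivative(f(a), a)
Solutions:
 f(a) = C1*(cos(a) + 1)^(3/2)/(cos(a) - 1)^(3/2)


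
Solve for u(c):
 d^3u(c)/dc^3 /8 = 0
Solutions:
 u(c) = C1 + C2*c + C3*c^2


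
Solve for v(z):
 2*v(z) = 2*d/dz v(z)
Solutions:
 v(z) = C1*exp(z)


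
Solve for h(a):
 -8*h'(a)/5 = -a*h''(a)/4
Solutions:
 h(a) = C1 + C2*a^(37/5)


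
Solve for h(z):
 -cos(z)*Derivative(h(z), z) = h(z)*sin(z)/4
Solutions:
 h(z) = C1*cos(z)^(1/4)


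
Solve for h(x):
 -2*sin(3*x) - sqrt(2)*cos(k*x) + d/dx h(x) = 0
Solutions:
 h(x) = C1 - 2*cos(3*x)/3 + sqrt(2)*sin(k*x)/k


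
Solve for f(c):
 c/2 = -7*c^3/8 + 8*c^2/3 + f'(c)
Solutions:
 f(c) = C1 + 7*c^4/32 - 8*c^3/9 + c^2/4


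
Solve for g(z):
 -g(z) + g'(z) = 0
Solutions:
 g(z) = C1*exp(z)


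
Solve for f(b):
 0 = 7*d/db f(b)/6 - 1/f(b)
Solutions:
 f(b) = -sqrt(C1 + 84*b)/7
 f(b) = sqrt(C1 + 84*b)/7


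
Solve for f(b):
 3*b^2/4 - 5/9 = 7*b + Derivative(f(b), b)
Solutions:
 f(b) = C1 + b^3/4 - 7*b^2/2 - 5*b/9


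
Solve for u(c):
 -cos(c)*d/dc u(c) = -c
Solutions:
 u(c) = C1 + Integral(c/cos(c), c)


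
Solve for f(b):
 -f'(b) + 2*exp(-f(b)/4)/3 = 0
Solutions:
 f(b) = 4*log(C1 + b/6)


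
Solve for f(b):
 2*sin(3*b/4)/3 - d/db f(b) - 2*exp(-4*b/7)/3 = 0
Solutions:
 f(b) = C1 - 8*cos(3*b/4)/9 + 7*exp(-4*b/7)/6


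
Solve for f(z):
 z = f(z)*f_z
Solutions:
 f(z) = -sqrt(C1 + z^2)
 f(z) = sqrt(C1 + z^2)


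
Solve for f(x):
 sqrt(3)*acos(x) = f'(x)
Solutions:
 f(x) = C1 + sqrt(3)*(x*acos(x) - sqrt(1 - x^2))


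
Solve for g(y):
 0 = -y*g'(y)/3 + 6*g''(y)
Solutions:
 g(y) = C1 + C2*erfi(y/6)


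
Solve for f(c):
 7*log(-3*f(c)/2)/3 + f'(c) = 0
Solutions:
 3*Integral(1/(log(-_y) - log(2) + log(3)), (_y, f(c)))/7 = C1 - c


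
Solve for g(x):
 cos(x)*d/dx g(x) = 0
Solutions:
 g(x) = C1


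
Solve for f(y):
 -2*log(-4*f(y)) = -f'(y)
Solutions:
 -Integral(1/(log(-_y) + 2*log(2)), (_y, f(y)))/2 = C1 - y


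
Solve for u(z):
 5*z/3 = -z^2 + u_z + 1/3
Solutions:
 u(z) = C1 + z^3/3 + 5*z^2/6 - z/3


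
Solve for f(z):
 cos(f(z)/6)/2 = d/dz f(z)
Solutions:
 -z/2 - 3*log(sin(f(z)/6) - 1) + 3*log(sin(f(z)/6) + 1) = C1


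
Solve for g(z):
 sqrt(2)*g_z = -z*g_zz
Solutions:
 g(z) = C1 + C2*z^(1 - sqrt(2))


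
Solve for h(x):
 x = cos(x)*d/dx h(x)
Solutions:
 h(x) = C1 + Integral(x/cos(x), x)


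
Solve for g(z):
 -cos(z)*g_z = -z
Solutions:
 g(z) = C1 + Integral(z/cos(z), z)


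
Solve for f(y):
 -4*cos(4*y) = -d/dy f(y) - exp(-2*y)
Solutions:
 f(y) = C1 + sin(4*y) + exp(-2*y)/2


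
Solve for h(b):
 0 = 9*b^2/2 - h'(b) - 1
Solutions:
 h(b) = C1 + 3*b^3/2 - b


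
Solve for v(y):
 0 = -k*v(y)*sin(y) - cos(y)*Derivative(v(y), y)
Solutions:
 v(y) = C1*exp(k*log(cos(y)))


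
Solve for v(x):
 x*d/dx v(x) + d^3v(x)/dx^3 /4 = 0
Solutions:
 v(x) = C1 + Integral(C2*airyai(-2^(2/3)*x) + C3*airybi(-2^(2/3)*x), x)


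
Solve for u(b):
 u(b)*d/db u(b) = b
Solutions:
 u(b) = -sqrt(C1 + b^2)
 u(b) = sqrt(C1 + b^2)


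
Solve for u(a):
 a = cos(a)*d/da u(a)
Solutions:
 u(a) = C1 + Integral(a/cos(a), a)


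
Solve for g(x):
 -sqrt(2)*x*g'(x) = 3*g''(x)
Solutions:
 g(x) = C1 + C2*erf(2^(3/4)*sqrt(3)*x/6)


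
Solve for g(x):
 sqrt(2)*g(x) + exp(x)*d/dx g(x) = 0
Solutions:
 g(x) = C1*exp(sqrt(2)*exp(-x))


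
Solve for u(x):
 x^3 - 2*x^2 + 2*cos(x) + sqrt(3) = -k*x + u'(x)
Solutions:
 u(x) = C1 + k*x^2/2 + x^4/4 - 2*x^3/3 + sqrt(3)*x + 2*sin(x)


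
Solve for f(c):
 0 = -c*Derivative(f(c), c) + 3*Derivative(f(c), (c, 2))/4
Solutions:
 f(c) = C1 + C2*erfi(sqrt(6)*c/3)


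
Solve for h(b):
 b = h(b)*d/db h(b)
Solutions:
 h(b) = -sqrt(C1 + b^2)
 h(b) = sqrt(C1 + b^2)


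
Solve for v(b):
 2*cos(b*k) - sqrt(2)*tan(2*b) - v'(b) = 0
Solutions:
 v(b) = C1 + 2*Piecewise((sin(b*k)/k, Ne(k, 0)), (b, True)) + sqrt(2)*log(cos(2*b))/2


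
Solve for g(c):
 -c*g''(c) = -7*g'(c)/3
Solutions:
 g(c) = C1 + C2*c^(10/3)


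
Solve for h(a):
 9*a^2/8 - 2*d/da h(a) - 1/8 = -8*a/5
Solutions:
 h(a) = C1 + 3*a^3/16 + 2*a^2/5 - a/16


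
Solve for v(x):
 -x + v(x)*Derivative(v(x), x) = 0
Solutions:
 v(x) = -sqrt(C1 + x^2)
 v(x) = sqrt(C1 + x^2)


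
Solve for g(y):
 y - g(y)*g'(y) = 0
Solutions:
 g(y) = -sqrt(C1 + y^2)
 g(y) = sqrt(C1 + y^2)


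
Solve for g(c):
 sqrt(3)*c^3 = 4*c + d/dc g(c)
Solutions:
 g(c) = C1 + sqrt(3)*c^4/4 - 2*c^2


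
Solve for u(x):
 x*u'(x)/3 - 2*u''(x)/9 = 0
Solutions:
 u(x) = C1 + C2*erfi(sqrt(3)*x/2)


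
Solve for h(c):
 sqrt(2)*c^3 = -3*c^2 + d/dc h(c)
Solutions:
 h(c) = C1 + sqrt(2)*c^4/4 + c^3


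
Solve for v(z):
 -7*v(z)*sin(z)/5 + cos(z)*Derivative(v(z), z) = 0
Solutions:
 v(z) = C1/cos(z)^(7/5)


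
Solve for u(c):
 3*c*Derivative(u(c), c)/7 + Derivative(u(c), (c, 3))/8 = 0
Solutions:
 u(c) = C1 + Integral(C2*airyai(-2*3^(1/3)*7^(2/3)*c/7) + C3*airybi(-2*3^(1/3)*7^(2/3)*c/7), c)


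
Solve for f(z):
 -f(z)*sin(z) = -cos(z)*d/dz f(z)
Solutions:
 f(z) = C1/cos(z)


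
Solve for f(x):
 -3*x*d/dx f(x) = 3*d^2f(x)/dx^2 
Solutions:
 f(x) = C1 + C2*erf(sqrt(2)*x/2)


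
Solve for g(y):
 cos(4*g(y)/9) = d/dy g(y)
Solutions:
 -y - 9*log(sin(4*g(y)/9) - 1)/8 + 9*log(sin(4*g(y)/9) + 1)/8 = C1


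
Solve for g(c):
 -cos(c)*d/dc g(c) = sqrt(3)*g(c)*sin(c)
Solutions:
 g(c) = C1*cos(c)^(sqrt(3))


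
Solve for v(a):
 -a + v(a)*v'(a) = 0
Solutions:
 v(a) = -sqrt(C1 + a^2)
 v(a) = sqrt(C1 + a^2)


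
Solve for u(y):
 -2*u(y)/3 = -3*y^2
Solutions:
 u(y) = 9*y^2/2


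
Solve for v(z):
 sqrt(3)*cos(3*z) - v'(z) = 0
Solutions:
 v(z) = C1 + sqrt(3)*sin(3*z)/3


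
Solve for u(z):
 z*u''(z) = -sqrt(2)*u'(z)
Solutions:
 u(z) = C1 + C2*z^(1 - sqrt(2))


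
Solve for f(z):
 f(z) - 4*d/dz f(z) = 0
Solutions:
 f(z) = C1*exp(z/4)


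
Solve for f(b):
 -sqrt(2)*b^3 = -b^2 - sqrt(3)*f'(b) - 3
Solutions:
 f(b) = C1 + sqrt(6)*b^4/12 - sqrt(3)*b^3/9 - sqrt(3)*b


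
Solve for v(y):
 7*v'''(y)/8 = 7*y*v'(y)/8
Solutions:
 v(y) = C1 + Integral(C2*airyai(y) + C3*airybi(y), y)


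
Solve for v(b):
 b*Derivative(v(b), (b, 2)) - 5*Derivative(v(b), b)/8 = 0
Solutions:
 v(b) = C1 + C2*b^(13/8)


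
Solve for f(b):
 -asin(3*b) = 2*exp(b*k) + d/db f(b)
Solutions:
 f(b) = C1 - b*asin(3*b) - sqrt(1 - 9*b^2)/3 - 2*Piecewise((exp(b*k)/k, Ne(k, 0)), (b, True))


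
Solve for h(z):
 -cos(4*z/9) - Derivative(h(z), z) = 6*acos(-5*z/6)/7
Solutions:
 h(z) = C1 - 6*z*acos(-5*z/6)/7 - 6*sqrt(36 - 25*z^2)/35 - 9*sin(4*z/9)/4


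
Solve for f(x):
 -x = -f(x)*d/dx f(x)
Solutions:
 f(x) = -sqrt(C1 + x^2)
 f(x) = sqrt(C1 + x^2)


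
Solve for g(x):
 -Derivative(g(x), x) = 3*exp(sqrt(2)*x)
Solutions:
 g(x) = C1 - 3*sqrt(2)*exp(sqrt(2)*x)/2


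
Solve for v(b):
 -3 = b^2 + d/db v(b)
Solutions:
 v(b) = C1 - b^3/3 - 3*b


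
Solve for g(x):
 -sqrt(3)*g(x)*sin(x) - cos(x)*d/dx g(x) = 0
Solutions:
 g(x) = C1*cos(x)^(sqrt(3))


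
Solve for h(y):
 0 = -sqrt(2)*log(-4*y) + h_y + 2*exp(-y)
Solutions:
 h(y) = C1 + sqrt(2)*y*log(-y) + sqrt(2)*y*(-1 + 2*log(2)) + 2*exp(-y)


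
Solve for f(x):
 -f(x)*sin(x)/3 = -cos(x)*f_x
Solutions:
 f(x) = C1/cos(x)^(1/3)


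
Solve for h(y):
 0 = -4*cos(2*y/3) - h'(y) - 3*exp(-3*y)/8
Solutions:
 h(y) = C1 - 6*sin(2*y/3) + exp(-3*y)/8


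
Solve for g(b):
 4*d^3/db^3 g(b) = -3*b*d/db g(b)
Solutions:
 g(b) = C1 + Integral(C2*airyai(-6^(1/3)*b/2) + C3*airybi(-6^(1/3)*b/2), b)


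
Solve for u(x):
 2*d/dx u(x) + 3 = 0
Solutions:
 u(x) = C1 - 3*x/2


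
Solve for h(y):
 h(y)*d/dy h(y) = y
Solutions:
 h(y) = -sqrt(C1 + y^2)
 h(y) = sqrt(C1 + y^2)


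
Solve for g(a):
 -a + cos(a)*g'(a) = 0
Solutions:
 g(a) = C1 + Integral(a/cos(a), a)


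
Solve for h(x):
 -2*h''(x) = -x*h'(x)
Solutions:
 h(x) = C1 + C2*erfi(x/2)


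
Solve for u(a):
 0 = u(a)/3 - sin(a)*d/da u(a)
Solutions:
 u(a) = C1*(cos(a) - 1)^(1/6)/(cos(a) + 1)^(1/6)


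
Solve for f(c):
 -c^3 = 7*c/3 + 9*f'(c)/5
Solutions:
 f(c) = C1 - 5*c^4/36 - 35*c^2/54


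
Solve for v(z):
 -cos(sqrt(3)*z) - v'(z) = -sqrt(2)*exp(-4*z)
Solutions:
 v(z) = C1 - sqrt(3)*sin(sqrt(3)*z)/3 - sqrt(2)*exp(-4*z)/4


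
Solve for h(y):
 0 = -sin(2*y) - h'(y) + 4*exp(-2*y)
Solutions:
 h(y) = C1 + cos(2*y)/2 - 2*exp(-2*y)


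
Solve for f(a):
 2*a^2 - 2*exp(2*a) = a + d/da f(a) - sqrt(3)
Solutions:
 f(a) = C1 + 2*a^3/3 - a^2/2 + sqrt(3)*a - exp(2*a)


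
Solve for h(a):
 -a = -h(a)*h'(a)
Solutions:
 h(a) = -sqrt(C1 + a^2)
 h(a) = sqrt(C1 + a^2)


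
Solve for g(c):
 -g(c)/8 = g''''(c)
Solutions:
 g(c) = (C1*sin(2^(3/4)*c/4) + C2*cos(2^(3/4)*c/4))*exp(-2^(3/4)*c/4) + (C3*sin(2^(3/4)*c/4) + C4*cos(2^(3/4)*c/4))*exp(2^(3/4)*c/4)


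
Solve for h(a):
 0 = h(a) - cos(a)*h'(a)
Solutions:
 h(a) = C1*sqrt(sin(a) + 1)/sqrt(sin(a) - 1)


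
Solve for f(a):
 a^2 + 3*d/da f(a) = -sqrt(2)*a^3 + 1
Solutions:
 f(a) = C1 - sqrt(2)*a^4/12 - a^3/9 + a/3


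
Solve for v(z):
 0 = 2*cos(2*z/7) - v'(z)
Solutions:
 v(z) = C1 + 7*sin(2*z/7)


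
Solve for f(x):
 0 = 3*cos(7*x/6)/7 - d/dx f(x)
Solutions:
 f(x) = C1 + 18*sin(7*x/6)/49


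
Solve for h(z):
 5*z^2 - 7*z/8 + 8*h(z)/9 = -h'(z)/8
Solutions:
 h(z) = C1*exp(-64*z/9) - 45*z^2/8 + 657*z/256 - 5913/16384


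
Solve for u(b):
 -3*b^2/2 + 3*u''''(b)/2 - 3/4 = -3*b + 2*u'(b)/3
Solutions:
 u(b) = C1 + C4*exp(2^(2/3)*3^(1/3)*b/3) - 3*b^3/4 + 9*b^2/4 - 9*b/8 + (C2*sin(2^(2/3)*3^(5/6)*b/6) + C3*cos(2^(2/3)*3^(5/6)*b/6))*exp(-2^(2/3)*3^(1/3)*b/6)


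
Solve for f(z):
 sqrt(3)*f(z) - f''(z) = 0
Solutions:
 f(z) = C1*exp(-3^(1/4)*z) + C2*exp(3^(1/4)*z)


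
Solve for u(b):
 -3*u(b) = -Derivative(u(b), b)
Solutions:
 u(b) = C1*exp(3*b)


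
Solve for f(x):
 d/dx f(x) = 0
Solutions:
 f(x) = C1


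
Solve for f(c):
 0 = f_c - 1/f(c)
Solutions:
 f(c) = -sqrt(C1 + 2*c)
 f(c) = sqrt(C1 + 2*c)


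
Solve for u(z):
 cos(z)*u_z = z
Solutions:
 u(z) = C1 + Integral(z/cos(z), z)


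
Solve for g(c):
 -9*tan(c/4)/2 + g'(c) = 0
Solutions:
 g(c) = C1 - 18*log(cos(c/4))


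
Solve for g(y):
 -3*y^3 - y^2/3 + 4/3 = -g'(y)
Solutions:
 g(y) = C1 + 3*y^4/4 + y^3/9 - 4*y/3


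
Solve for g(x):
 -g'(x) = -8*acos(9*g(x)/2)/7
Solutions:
 Integral(1/acos(9*_y/2), (_y, g(x))) = C1 + 8*x/7


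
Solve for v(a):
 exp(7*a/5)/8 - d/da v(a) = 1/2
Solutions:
 v(a) = C1 - a/2 + 5*exp(7*a/5)/56


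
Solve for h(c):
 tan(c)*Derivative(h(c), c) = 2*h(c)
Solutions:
 h(c) = C1*sin(c)^2


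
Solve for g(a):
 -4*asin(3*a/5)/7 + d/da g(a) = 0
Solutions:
 g(a) = C1 + 4*a*asin(3*a/5)/7 + 4*sqrt(25 - 9*a^2)/21


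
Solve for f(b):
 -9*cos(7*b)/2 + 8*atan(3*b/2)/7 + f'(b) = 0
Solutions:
 f(b) = C1 - 8*b*atan(3*b/2)/7 + 8*log(9*b^2 + 4)/21 + 9*sin(7*b)/14


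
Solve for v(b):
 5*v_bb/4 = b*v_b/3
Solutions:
 v(b) = C1 + C2*erfi(sqrt(30)*b/15)


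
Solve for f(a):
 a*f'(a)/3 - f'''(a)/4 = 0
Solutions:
 f(a) = C1 + Integral(C2*airyai(6^(2/3)*a/3) + C3*airybi(6^(2/3)*a/3), a)


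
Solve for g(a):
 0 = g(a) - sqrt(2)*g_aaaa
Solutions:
 g(a) = C1*exp(-2^(7/8)*a/2) + C2*exp(2^(7/8)*a/2) + C3*sin(2^(7/8)*a/2) + C4*cos(2^(7/8)*a/2)


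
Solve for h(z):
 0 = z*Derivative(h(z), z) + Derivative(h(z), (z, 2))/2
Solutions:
 h(z) = C1 + C2*erf(z)


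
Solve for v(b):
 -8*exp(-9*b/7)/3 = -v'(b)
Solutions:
 v(b) = C1 - 56*exp(-9*b/7)/27


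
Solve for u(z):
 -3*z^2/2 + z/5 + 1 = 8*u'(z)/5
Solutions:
 u(z) = C1 - 5*z^3/16 + z^2/16 + 5*z/8


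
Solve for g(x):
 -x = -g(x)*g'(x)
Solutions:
 g(x) = -sqrt(C1 + x^2)
 g(x) = sqrt(C1 + x^2)


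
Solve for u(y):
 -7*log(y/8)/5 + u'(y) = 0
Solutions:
 u(y) = C1 + 7*y*log(y)/5 - 21*y*log(2)/5 - 7*y/5


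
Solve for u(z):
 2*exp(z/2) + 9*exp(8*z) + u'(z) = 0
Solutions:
 u(z) = C1 - 4*exp(z/2) - 9*exp(8*z)/8


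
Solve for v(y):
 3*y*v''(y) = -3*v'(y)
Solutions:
 v(y) = C1 + C2*log(y)


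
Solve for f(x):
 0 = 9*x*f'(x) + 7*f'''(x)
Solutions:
 f(x) = C1 + Integral(C2*airyai(-21^(2/3)*x/7) + C3*airybi(-21^(2/3)*x/7), x)


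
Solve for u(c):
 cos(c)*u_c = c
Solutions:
 u(c) = C1 + Integral(c/cos(c), c)


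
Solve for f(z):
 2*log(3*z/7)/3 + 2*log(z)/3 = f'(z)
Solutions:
 f(z) = C1 + 4*z*log(z)/3 - 4*z/3 - 2*z*log(7)/3 + 2*z*log(3)/3


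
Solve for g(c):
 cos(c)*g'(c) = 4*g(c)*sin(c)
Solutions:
 g(c) = C1/cos(c)^4


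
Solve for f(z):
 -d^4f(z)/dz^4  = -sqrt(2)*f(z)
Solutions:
 f(z) = C1*exp(-2^(1/8)*z) + C2*exp(2^(1/8)*z) + C3*sin(2^(1/8)*z) + C4*cos(2^(1/8)*z)


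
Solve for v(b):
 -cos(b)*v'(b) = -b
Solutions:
 v(b) = C1 + Integral(b/cos(b), b)


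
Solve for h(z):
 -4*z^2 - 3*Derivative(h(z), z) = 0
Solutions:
 h(z) = C1 - 4*z^3/9


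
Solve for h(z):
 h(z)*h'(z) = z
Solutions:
 h(z) = -sqrt(C1 + z^2)
 h(z) = sqrt(C1 + z^2)


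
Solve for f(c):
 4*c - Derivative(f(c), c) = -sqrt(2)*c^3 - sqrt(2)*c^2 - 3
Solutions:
 f(c) = C1 + sqrt(2)*c^4/4 + sqrt(2)*c^3/3 + 2*c^2 + 3*c


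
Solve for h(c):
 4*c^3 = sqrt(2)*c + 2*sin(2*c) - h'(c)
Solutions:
 h(c) = C1 - c^4 + sqrt(2)*c^2/2 - cos(2*c)


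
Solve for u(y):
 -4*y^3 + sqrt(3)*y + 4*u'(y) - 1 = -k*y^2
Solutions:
 u(y) = C1 - k*y^3/12 + y^4/4 - sqrt(3)*y^2/8 + y/4


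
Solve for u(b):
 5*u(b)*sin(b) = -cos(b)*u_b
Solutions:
 u(b) = C1*cos(b)^5


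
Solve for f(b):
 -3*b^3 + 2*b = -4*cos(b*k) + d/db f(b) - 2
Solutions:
 f(b) = C1 - 3*b^4/4 + b^2 + 2*b + 4*sin(b*k)/k


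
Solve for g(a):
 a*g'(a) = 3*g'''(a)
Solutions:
 g(a) = C1 + Integral(C2*airyai(3^(2/3)*a/3) + C3*airybi(3^(2/3)*a/3), a)


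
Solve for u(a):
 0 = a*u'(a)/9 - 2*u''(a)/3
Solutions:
 u(a) = C1 + C2*erfi(sqrt(3)*a/6)


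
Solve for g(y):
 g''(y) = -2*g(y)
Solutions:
 g(y) = C1*sin(sqrt(2)*y) + C2*cos(sqrt(2)*y)


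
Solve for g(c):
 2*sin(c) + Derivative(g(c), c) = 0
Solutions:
 g(c) = C1 + 2*cos(c)


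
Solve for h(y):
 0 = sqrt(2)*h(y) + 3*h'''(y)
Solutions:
 h(y) = C3*exp(-2^(1/6)*3^(2/3)*y/3) + (C1*sin(6^(1/6)*y/2) + C2*cos(6^(1/6)*y/2))*exp(2^(1/6)*3^(2/3)*y/6)


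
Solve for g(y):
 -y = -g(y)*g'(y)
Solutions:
 g(y) = -sqrt(C1 + y^2)
 g(y) = sqrt(C1 + y^2)


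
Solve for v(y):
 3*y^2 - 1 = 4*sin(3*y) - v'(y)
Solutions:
 v(y) = C1 - y^3 + y - 4*cos(3*y)/3


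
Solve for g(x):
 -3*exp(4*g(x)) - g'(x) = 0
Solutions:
 g(x) = log(-I*(1/(C1 + 12*x))^(1/4))
 g(x) = log(I*(1/(C1 + 12*x))^(1/4))
 g(x) = log(-(1/(C1 + 12*x))^(1/4))
 g(x) = log(1/(C1 + 12*x))/4


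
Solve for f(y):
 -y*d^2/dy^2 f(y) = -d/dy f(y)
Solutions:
 f(y) = C1 + C2*y^2


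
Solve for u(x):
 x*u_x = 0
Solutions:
 u(x) = C1


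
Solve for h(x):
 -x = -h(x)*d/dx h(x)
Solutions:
 h(x) = -sqrt(C1 + x^2)
 h(x) = sqrt(C1 + x^2)


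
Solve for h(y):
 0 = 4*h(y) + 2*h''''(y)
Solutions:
 h(y) = (C1*sin(2^(3/4)*y/2) + C2*cos(2^(3/4)*y/2))*exp(-2^(3/4)*y/2) + (C3*sin(2^(3/4)*y/2) + C4*cos(2^(3/4)*y/2))*exp(2^(3/4)*y/2)


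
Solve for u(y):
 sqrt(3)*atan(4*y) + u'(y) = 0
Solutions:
 u(y) = C1 - sqrt(3)*(y*atan(4*y) - log(16*y^2 + 1)/8)


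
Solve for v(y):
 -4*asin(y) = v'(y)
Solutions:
 v(y) = C1 - 4*y*asin(y) - 4*sqrt(1 - y^2)


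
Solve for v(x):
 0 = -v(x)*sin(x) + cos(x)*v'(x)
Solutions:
 v(x) = C1/cos(x)


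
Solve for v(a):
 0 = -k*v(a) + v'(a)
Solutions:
 v(a) = C1*exp(a*k)


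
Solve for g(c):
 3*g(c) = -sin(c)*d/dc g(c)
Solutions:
 g(c) = C1*(cos(c) + 1)^(3/2)/(cos(c) - 1)^(3/2)


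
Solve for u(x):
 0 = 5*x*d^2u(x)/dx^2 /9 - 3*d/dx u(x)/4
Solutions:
 u(x) = C1 + C2*x^(47/20)


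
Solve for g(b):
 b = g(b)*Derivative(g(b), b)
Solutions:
 g(b) = -sqrt(C1 + b^2)
 g(b) = sqrt(C1 + b^2)


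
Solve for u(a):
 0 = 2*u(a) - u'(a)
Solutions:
 u(a) = C1*exp(2*a)


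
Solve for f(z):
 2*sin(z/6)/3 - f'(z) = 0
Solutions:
 f(z) = C1 - 4*cos(z/6)


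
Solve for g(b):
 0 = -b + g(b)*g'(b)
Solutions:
 g(b) = -sqrt(C1 + b^2)
 g(b) = sqrt(C1 + b^2)


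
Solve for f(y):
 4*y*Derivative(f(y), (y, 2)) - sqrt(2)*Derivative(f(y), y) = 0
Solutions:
 f(y) = C1 + C2*y^(sqrt(2)/4 + 1)


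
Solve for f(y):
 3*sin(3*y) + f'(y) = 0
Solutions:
 f(y) = C1 + cos(3*y)


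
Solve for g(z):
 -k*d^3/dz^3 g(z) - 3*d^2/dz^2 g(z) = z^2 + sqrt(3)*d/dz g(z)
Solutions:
 g(z) = C1 + C2*exp(z*(sqrt(-4*sqrt(3)*k + 9) - 3)/(2*k)) + C3*exp(-z*(sqrt(-4*sqrt(3)*k + 9) + 3)/(2*k)) + 2*k*z/3 - sqrt(3)*z^3/9 + z^2 - 2*sqrt(3)*z


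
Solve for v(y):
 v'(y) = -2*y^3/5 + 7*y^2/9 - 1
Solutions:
 v(y) = C1 - y^4/10 + 7*y^3/27 - y


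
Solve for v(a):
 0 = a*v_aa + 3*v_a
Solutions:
 v(a) = C1 + C2/a^2


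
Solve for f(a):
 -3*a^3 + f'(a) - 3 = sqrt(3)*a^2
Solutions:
 f(a) = C1 + 3*a^4/4 + sqrt(3)*a^3/3 + 3*a


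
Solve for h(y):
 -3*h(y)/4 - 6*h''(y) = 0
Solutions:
 h(y) = C1*sin(sqrt(2)*y/4) + C2*cos(sqrt(2)*y/4)


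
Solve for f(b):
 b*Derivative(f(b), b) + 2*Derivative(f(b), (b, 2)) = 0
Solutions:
 f(b) = C1 + C2*erf(b/2)


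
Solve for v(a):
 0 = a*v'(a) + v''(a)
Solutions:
 v(a) = C1 + C2*erf(sqrt(2)*a/2)


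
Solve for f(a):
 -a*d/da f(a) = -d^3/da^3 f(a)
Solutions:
 f(a) = C1 + Integral(C2*airyai(a) + C3*airybi(a), a)


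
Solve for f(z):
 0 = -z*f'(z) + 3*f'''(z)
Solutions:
 f(z) = C1 + Integral(C2*airyai(3^(2/3)*z/3) + C3*airybi(3^(2/3)*z/3), z)


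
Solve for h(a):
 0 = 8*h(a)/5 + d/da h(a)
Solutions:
 h(a) = C1*exp(-8*a/5)


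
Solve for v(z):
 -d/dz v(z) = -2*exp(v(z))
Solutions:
 v(z) = log(-1/(C1 + 2*z))


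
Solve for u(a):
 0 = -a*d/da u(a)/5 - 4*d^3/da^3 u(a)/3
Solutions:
 u(a) = C1 + Integral(C2*airyai(-150^(1/3)*a/10) + C3*airybi(-150^(1/3)*a/10), a)


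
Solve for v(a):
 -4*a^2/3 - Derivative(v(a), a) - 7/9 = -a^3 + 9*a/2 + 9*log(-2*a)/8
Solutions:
 v(a) = C1 + a^4/4 - 4*a^3/9 - 9*a^2/4 - 9*a*log(-a)/8 + a*(25 - 81*log(2))/72


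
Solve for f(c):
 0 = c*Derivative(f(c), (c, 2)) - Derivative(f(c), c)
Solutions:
 f(c) = C1 + C2*c^2


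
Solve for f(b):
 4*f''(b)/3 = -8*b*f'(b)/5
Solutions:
 f(b) = C1 + C2*erf(sqrt(15)*b/5)


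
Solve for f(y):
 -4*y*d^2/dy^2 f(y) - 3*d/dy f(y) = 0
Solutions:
 f(y) = C1 + C2*y^(1/4)


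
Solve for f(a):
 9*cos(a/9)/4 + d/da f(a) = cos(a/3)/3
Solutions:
 f(a) = C1 - 81*sin(a/9)/4 + sin(a/3)


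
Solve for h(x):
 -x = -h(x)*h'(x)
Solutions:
 h(x) = -sqrt(C1 + x^2)
 h(x) = sqrt(C1 + x^2)


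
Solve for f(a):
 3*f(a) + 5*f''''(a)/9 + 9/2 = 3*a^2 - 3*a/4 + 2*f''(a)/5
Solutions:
 f(a) = a^2 - a/4 + (C1*sin(15^(3/4)*a*sin(atan(sqrt(366)/3)/2)/5) + C2*cos(15^(3/4)*a*sin(atan(sqrt(366)/3)/2)/5))*exp(-15^(3/4)*a*cos(atan(sqrt(366)/3)/2)/5) + (C3*sin(15^(3/4)*a*sin(atan(sqrt(366)/3)/2)/5) + C4*cos(15^(3/4)*a*sin(atan(sqrt(366)/3)/2)/5))*exp(15^(3/4)*a*cos(atan(sqrt(366)/3)/2)/5) - 37/30


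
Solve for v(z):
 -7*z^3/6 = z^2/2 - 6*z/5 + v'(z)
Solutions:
 v(z) = C1 - 7*z^4/24 - z^3/6 + 3*z^2/5


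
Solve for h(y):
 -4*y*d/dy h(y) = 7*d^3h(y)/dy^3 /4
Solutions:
 h(y) = C1 + Integral(C2*airyai(-2*2^(1/3)*7^(2/3)*y/7) + C3*airybi(-2*2^(1/3)*7^(2/3)*y/7), y)


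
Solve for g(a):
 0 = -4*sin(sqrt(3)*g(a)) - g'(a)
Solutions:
 g(a) = sqrt(3)*(-acos((-exp(2*sqrt(3)*C1) - exp(8*sqrt(3)*a))/(exp(2*sqrt(3)*C1) - exp(8*sqrt(3)*a))) + 2*pi)/3
 g(a) = sqrt(3)*acos((-exp(2*sqrt(3)*C1) - exp(8*sqrt(3)*a))/(exp(2*sqrt(3)*C1) - exp(8*sqrt(3)*a)))/3


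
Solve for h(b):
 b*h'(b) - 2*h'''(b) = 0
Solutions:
 h(b) = C1 + Integral(C2*airyai(2^(2/3)*b/2) + C3*airybi(2^(2/3)*b/2), b)


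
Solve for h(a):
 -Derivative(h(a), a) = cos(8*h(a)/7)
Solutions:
 a - 7*log(sin(8*h(a)/7) - 1)/16 + 7*log(sin(8*h(a)/7) + 1)/16 = C1


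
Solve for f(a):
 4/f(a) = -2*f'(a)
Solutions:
 f(a) = -sqrt(C1 - 4*a)
 f(a) = sqrt(C1 - 4*a)


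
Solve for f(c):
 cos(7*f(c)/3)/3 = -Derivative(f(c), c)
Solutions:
 c/3 - 3*log(sin(7*f(c)/3) - 1)/14 + 3*log(sin(7*f(c)/3) + 1)/14 = C1


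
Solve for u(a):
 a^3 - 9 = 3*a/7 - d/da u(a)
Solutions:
 u(a) = C1 - a^4/4 + 3*a^2/14 + 9*a


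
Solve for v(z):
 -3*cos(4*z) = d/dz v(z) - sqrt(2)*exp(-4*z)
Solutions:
 v(z) = C1 - 3*sin(4*z)/4 - sqrt(2)*exp(-4*z)/4


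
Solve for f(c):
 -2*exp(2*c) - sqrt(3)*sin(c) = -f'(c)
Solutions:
 f(c) = C1 + exp(2*c) - sqrt(3)*cos(c)


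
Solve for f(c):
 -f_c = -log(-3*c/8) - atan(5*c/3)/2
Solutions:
 f(c) = C1 + c*log(-c) + c*atan(5*c/3)/2 - 3*c*log(2) - c + c*log(3) - 3*log(25*c^2 + 9)/20


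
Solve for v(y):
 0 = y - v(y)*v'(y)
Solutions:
 v(y) = -sqrt(C1 + y^2)
 v(y) = sqrt(C1 + y^2)


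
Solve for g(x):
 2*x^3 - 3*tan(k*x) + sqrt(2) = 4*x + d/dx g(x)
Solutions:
 g(x) = C1 + x^4/2 - 2*x^2 + sqrt(2)*x - 3*Piecewise((-log(cos(k*x))/k, Ne(k, 0)), (0, True))


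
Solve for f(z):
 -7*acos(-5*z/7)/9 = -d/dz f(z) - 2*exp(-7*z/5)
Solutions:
 f(z) = C1 + 7*z*acos(-5*z/7)/9 + 7*sqrt(49 - 25*z^2)/45 + 10*exp(-7*z/5)/7


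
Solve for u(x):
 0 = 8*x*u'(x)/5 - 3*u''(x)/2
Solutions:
 u(x) = C1 + C2*erfi(2*sqrt(30)*x/15)


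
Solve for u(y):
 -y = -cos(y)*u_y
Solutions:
 u(y) = C1 + Integral(y/cos(y), y)


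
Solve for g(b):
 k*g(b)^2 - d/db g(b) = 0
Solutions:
 g(b) = -1/(C1 + b*k)


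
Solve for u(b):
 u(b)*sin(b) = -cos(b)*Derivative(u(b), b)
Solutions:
 u(b) = C1*cos(b)


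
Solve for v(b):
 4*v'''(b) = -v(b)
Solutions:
 v(b) = C3*exp(-2^(1/3)*b/2) + (C1*sin(2^(1/3)*sqrt(3)*b/4) + C2*cos(2^(1/3)*sqrt(3)*b/4))*exp(2^(1/3)*b/4)


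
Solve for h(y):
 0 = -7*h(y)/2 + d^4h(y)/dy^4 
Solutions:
 h(y) = C1*exp(-2^(3/4)*7^(1/4)*y/2) + C2*exp(2^(3/4)*7^(1/4)*y/2) + C3*sin(2^(3/4)*7^(1/4)*y/2) + C4*cos(2^(3/4)*7^(1/4)*y/2)


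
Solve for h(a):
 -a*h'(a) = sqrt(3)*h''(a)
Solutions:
 h(a) = C1 + C2*erf(sqrt(2)*3^(3/4)*a/6)


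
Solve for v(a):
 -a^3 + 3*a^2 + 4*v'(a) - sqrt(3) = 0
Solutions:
 v(a) = C1 + a^4/16 - a^3/4 + sqrt(3)*a/4


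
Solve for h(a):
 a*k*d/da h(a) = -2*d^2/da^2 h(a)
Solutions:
 h(a) = Piecewise((-sqrt(pi)*C1*erf(a*sqrt(k)/2)/sqrt(k) - C2, (k > 0) | (k < 0)), (-C1*a - C2, True))


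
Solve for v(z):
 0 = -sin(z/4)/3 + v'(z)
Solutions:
 v(z) = C1 - 4*cos(z/4)/3


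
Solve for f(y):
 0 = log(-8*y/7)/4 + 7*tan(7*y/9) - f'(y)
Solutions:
 f(y) = C1 + y*log(-y)/4 - y*log(7) - y/4 + 3*y*log(14)/4 - 9*log(cos(7*y/9))


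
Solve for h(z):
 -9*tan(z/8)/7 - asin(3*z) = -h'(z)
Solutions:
 h(z) = C1 + z*asin(3*z) + sqrt(1 - 9*z^2)/3 - 72*log(cos(z/8))/7


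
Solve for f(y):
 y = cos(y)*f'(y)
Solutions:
 f(y) = C1 + Integral(y/cos(y), y)


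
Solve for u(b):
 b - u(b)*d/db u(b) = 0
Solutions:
 u(b) = -sqrt(C1 + b^2)
 u(b) = sqrt(C1 + b^2)


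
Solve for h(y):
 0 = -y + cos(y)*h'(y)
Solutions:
 h(y) = C1 + Integral(y/cos(y), y)


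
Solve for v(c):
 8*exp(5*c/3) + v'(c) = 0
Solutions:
 v(c) = C1 - 24*exp(5*c/3)/5


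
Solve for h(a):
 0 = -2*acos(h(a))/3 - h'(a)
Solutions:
 Integral(1/acos(_y), (_y, h(a))) = C1 - 2*a/3


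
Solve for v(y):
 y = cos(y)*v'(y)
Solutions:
 v(y) = C1 + Integral(y/cos(y), y)


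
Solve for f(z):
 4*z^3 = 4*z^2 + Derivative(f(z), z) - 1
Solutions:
 f(z) = C1 + z^4 - 4*z^3/3 + z


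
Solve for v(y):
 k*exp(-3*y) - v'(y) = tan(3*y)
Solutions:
 v(y) = C1 - k*exp(-3*y)/3 - log(tan(3*y)^2 + 1)/6


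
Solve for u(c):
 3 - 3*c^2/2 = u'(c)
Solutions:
 u(c) = C1 - c^3/2 + 3*c


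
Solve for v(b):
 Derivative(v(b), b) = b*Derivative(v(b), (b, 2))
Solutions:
 v(b) = C1 + C2*b^2


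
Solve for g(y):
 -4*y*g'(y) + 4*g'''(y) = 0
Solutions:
 g(y) = C1 + Integral(C2*airyai(y) + C3*airybi(y), y)


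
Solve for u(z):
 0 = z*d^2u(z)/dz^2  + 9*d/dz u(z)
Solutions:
 u(z) = C1 + C2/z^8


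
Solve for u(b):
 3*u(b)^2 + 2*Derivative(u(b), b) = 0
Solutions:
 u(b) = 2/(C1 + 3*b)


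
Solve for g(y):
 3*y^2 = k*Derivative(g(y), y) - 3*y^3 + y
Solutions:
 g(y) = C1 + 3*y^4/(4*k) + y^3/k - y^2/(2*k)


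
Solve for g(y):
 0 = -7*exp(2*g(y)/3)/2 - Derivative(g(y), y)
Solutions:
 g(y) = 3*log(-sqrt(-1/(C1 - 7*y))) + 3*log(3)/2
 g(y) = 3*log(-1/(C1 - 7*y))/2 + 3*log(3)/2


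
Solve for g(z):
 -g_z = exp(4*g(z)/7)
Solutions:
 g(z) = 7*log(-(1/(C1 + 4*z))^(1/4)) + 7*log(7)/4
 g(z) = 7*log(1/(C1 + 4*z))/4 + 7*log(7)/4
 g(z) = 7*log(-I*(1/(C1 + 4*z))^(1/4)) + 7*log(7)/4
 g(z) = 7*log(I*(1/(C1 + 4*z))^(1/4)) + 7*log(7)/4
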